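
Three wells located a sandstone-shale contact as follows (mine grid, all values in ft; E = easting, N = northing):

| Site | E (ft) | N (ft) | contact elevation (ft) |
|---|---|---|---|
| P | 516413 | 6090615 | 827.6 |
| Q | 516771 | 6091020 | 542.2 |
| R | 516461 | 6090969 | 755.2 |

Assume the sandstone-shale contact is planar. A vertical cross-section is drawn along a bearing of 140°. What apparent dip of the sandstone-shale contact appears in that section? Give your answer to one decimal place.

Two edge vectors: P→Q = (358, 405, -285.4), P→R = (48, 354, -72.4).
Normal n = (P→Q) × (P→R) = (71709.6, 12220, 107292).
So ∂z/∂E = −n_x/n_z = −0.66836 and ∂z/∂N = −n_y/n_z = −0.11389.
Unit vector along 140° is (sin 140°, cos 140°) = (0.6428, -0.7660).
Slope in that direction = a·(0.6428) + b·(-0.7660) = −0.34236.
Apparent dip = arctan|0.34236| = 18.9° (true dip is 34.1°, so apparent ≤ true as expected).

18.9°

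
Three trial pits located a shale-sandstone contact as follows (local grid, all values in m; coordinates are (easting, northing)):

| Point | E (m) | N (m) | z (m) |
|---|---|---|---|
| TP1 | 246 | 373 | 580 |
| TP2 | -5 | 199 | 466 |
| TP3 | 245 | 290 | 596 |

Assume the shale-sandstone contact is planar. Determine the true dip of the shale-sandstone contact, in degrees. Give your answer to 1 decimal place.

32.0°

Let the plane be z = a·E + b·N + c.
TP2−TP1: −251a − 174b = −114;  TP3−TP1: −1a − 83b = 16.
Solving gives a = 0.59277, b = −0.19991.
Gradient magnitude |∇z| = √(a² + b²) = √(0.35137 + 0.03997) = 0.62557.
True dip = arctan(0.62557) = 32.0°, dipping toward WNW (azimuth ≈ 289°).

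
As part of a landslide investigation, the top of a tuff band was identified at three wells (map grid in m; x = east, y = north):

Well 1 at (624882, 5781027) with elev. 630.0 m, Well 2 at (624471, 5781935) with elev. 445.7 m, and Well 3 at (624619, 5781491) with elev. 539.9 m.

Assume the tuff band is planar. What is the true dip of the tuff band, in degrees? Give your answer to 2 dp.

14.04°

Let the plane be z = a·x + b·y + c.
Well 2−Well 1: −411a + 908b = −184.3;  Well 3−Well 1: −263a + 464b = −90.1.
Solving gives a = −0.07701, b = −0.23783.
Gradient magnitude |∇z| = √(a² + b²) = √(0.00593 + 0.05656) = 0.24999.
True dip = arctan(0.24999) = 14.04°, dipping toward NNE (azimuth ≈ 018°).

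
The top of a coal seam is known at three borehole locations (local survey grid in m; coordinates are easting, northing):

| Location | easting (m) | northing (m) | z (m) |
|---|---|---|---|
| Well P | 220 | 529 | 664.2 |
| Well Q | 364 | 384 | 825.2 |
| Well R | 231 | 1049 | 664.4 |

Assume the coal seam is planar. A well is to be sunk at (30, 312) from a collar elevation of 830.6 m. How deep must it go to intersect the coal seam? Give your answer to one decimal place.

369.5 m

Let the plane be z = a·easting + b·northing + c.
Well Q−Well P: 144a − 145b = 161;  Well R−Well P: 11a + 520b = 0.2.
Solving gives a = 1.095116, b = −0.022781.
Then c = 664.2 − a·220 − b·529 = 435.33.
At (30, 312): z_contact = 32.85 − 7.11 + 435.33 = 461.07 m.
Depth below ground = 830.6 − 461.07 = 369.5 m.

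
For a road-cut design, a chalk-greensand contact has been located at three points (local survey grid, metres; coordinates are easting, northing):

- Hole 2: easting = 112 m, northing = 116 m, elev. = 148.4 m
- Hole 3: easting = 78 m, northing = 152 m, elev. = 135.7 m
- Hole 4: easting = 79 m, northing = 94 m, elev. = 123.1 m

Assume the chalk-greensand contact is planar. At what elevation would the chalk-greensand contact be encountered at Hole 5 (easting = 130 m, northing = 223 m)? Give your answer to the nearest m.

Let the plane be z = a·easting + b·northing + c.
Hole 3−Hole 2: −34a + 36b = −12.7;  Hole 4−Hole 2: −33a − 22b = −25.3.
Solving gives a = 0.61477, b = 0.22784.
Then c = 148.4 − a·112 − b·116 = 53.12.
At (130, 223): z = 79.9 + 50.8 + 53.12 = 183.8 m.

184 m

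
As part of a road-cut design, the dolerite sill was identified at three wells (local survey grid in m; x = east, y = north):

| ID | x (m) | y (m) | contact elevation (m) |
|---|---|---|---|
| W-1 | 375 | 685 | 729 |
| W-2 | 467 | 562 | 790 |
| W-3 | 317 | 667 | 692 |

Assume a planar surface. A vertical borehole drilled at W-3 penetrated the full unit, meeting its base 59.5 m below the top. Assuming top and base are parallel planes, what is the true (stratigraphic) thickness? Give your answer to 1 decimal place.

50.1 m

Two edge vectors: W-1→W-2 = (92, -123, 61), W-1→W-3 = (-58, -18, -37).
Normal n = (W-1→W-2) × (W-1→W-3) = (5649, -134, -8790).
So ∂z/∂x = −n_x/n_z = 0.64266 and ∂z/∂y = −n_y/n_z = −0.01524.
|∇z| = √(a²+b²) = 0.64284, so dip δ = arctan(0.64284) = 32.73°.
True thickness = vertical thickness × cos δ = 59.5 × cos 32.73° = 50.1 m.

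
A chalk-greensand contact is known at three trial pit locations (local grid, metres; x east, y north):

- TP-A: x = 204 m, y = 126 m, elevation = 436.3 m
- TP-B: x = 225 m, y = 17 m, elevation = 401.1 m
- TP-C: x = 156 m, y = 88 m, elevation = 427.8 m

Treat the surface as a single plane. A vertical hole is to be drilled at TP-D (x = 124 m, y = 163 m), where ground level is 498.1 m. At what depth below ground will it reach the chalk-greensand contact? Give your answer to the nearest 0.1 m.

44.9 m

Let the plane be z = a·x + b·y + c.
TP-B−TP-A: 21a − 109b = −35.2;  TP-C−TP-A: −48a − 38b = −8.5.
Solving gives a = −0.06818, b = 0.30980.
Then c = 436.3 − a·204 − b·126 = 411.17.
At (124, 163): z_contact = −8.45 + 50.50 + 411.17 = 453.22 m.
Depth below ground = 498.1 − 453.22 = 44.9 m.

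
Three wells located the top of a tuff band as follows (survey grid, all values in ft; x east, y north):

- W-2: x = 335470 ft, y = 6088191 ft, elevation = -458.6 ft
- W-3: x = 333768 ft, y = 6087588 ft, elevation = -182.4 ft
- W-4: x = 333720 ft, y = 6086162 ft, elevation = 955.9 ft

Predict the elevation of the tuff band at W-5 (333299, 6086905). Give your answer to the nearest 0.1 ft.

Let the plane be z = a·x + b·y + c.
W-3−W-2: −1702a − 603b = 276.2;  W-4−W-2: −1750a − 2029b = 1414.5.
Solving gives a = 0.121985207, b = −0.802352938.
Then c = -458.6 − a·335470 − b·6088191 = 4843496.96.
At (333299, 6086905): z = 40657.5 − 4883846.1 + 4843496.96 = 308.4 ft.

308.4 ft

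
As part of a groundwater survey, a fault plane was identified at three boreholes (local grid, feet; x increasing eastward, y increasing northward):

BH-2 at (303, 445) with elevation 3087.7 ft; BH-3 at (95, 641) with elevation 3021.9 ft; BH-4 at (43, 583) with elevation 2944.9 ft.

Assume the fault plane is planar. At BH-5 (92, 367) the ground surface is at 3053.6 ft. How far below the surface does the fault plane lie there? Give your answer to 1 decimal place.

Let the plane be z = a·x + b·y + c.
BH-3−BH-2: −208a + 196b = −65.8;  BH-4−BH-2: −260a + 138b = −142.8.
Solving gives a = 0.84959, b = 0.56589.
Then c = 3087.7 − a·303 − b·445 = 2578.46.
At (92, 367): z_contact = 78.16 + 207.68 + 2578.46 = 2864.30 ft.
Depth below ground = 3053.6 − 2864.30 = 189.3 ft.

189.3 ft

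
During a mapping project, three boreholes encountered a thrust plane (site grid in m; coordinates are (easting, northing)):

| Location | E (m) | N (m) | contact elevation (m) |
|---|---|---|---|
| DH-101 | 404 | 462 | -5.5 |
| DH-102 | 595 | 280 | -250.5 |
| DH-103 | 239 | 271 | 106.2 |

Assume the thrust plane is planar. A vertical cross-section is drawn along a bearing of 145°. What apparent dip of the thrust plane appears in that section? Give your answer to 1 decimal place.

39.1°

Let the plane be z = a·E + b·N + c.
DH-102−DH-101: 191a − 182b = −245;  DH-103−DH-101: −165a − 191b = 111.7.
Solving gives a = −1.00922, b = 0.28702.
Unit vector along 145° is (sin 145°, cos 145°) = (0.5736, -0.8192).
Slope in that direction = a·(0.5736) + b·(-0.8192) = −0.81398.
Apparent dip = arctan|0.81398| = 39.1° (true dip is 46.4°, so apparent ≤ true as expected).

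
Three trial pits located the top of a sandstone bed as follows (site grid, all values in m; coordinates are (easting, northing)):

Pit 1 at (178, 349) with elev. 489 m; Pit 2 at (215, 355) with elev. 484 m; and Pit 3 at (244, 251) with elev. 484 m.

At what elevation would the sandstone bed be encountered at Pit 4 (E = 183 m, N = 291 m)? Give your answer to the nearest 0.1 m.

490.4 m

Two edge vectors: Pit 1→Pit 2 = (37, 6, -5), Pit 1→Pit 3 = (66, -98, -5).
Normal n = (Pit 1→Pit 2) × (Pit 1→Pit 3) = (-520, -145, -4022).
So ∂z/∂E = −n_x/n_z = −0.12929 and ∂z/∂N = −n_y/n_z = −0.03605.
Intercept c from Pit 1: 489 + 23.01 + 12.58 = 524.60.
At (183, 291): z = −23.7 − 10.5 + 524.60 = 490.4 m.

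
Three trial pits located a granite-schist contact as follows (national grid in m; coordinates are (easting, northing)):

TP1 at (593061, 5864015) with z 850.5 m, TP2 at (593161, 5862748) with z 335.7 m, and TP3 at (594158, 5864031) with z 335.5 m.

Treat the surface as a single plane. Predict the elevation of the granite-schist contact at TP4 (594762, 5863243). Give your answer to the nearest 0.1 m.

-241.9 m

Let the plane be z = a·E + b·N + c.
TP2−TP1: 100a − 1267b = −514.8;  TP3−TP1: 1097a + 16b = −515.
Solving gives a = −0.474841735, b = 0.368836485.
Then c = 850.5 − a·593061 − b·5864015 = −1880402.07.
At (594762, 5863243): z = −282417.8 + 2162577.9 − 1880402.07 = -241.9 m.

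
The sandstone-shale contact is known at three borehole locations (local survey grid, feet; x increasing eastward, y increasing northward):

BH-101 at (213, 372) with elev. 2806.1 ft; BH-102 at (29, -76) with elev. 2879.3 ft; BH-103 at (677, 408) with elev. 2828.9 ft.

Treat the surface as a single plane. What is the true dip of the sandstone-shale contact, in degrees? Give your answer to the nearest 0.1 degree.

11.3°

Let the plane be z = a·x + b·y + c.
BH-102−BH-101: −184a − 448b = 73.2;  BH-103−BH-101: 464a + 36b = 22.8.
Solving gives a = 0.06385, b = −0.18962.
Gradient magnitude |∇z| = √(a² + b²) = √(0.00408 + 0.03595) = 0.20008.
True dip = arctan(0.20008) = 11.3°, dipping toward NNW (azimuth ≈ 341°).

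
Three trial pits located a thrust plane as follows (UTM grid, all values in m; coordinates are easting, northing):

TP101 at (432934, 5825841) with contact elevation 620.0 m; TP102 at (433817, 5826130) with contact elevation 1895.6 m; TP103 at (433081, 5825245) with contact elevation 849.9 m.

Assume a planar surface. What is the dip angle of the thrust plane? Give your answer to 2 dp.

55.48°

Let the plane be z = a·easting + b·northing + c.
TP102−TP101: 883a + 289b = 1275.6;  TP103−TP101: 147a − 596b = 229.9.
Solving gives a = 1.45353, b = −0.02723.
Gradient magnitude |∇z| = √(a² + b²) = √(2.11276 + 0.00074) = 1.45379.
True dip = arctan(1.45379) = 55.48°, dipping toward W (azimuth ≈ 271°).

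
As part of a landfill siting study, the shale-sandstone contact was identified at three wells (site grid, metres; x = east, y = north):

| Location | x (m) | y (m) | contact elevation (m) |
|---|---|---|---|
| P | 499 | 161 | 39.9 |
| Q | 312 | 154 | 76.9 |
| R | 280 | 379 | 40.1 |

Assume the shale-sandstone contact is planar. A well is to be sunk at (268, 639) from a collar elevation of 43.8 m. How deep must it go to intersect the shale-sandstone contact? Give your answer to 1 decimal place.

51.0 m

Let the plane be z = a·x + b·y + c.
Q−P: −187a − 7b = 37;  R−P: −219a + 218b = 0.2.
Solving gives a = −0.19072, b = −0.19068.
Then c = 39.9 − a·499 − b·161 = 165.77.
At (268, 639): z_contact = −51.11 − 121.84 + 165.77 = -7.19 m.
Depth below ground = 43.8 − (-7.19) = 51.0 m.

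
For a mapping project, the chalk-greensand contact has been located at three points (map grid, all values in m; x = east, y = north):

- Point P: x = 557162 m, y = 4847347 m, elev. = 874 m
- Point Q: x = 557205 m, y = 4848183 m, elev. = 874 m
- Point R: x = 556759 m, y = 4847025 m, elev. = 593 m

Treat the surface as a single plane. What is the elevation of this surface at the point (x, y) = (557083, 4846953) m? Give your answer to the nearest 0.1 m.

831.3 m

Two edge vectors: Point P→Point Q = (43, 836, 0), Point P→Point R = (-403, -322, -281).
Normal n = (Point P→Point Q) × (Point P→Point R) = (-234916, 12083, 323062).
So ∂z/∂x = −n_x/n_z = 0.727154540 and ∂z/∂y = −n_y/n_z = −0.037401489.
Intercept c from Point P: 874 − 405142.88 + 181298.00 = −222970.88.
At (557083, 4846953): z = 405085.4 − 181283.3 − 222970.88 = 831.3 m.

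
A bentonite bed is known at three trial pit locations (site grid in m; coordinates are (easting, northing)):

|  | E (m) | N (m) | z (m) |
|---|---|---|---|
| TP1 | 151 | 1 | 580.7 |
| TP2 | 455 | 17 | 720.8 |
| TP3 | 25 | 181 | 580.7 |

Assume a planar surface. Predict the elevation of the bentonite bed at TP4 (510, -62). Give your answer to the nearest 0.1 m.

Let the plane be z = a·E + b·N + c.
TP2−TP1: 304a + 16b = 140.1;  TP3−TP1: −126a + 180b = 0.
Solving gives a = 0.44448, b = 0.31114.
Then c = 580.7 − a·151 − b·1 = 513.27.
At (510, -62): z = 226.7 − 19.3 + 513.27 = 720.7 m.

720.7 m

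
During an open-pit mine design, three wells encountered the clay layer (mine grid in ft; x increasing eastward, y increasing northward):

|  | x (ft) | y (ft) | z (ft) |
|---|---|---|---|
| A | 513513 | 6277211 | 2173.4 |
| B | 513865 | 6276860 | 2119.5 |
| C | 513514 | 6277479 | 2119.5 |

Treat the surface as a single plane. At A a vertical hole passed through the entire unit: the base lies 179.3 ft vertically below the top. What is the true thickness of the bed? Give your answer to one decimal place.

Two edge vectors: A→B = (352, -351, -53.9), A→C = (1, 268, -53.9).
Normal n = (A→B) × (A→C) = (33364.1, 18918.9, 94687).
So ∂z/∂x = −n_x/n_z = −0.35236 and ∂z/∂y = −n_y/n_z = −0.19980.
|∇z| = √(a²+b²) = 0.40507, so dip δ = arctan(0.40507) = 22.05°.
True thickness = vertical thickness × cos δ = 179.3 × cos 22.05° = 166.2 ft.

166.2 ft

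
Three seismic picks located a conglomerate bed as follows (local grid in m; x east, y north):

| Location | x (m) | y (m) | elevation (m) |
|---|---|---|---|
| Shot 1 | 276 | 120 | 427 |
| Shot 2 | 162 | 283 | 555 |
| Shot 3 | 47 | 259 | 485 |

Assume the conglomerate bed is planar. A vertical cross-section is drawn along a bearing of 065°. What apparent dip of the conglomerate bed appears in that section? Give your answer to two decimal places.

38.60°

Two edge vectors: Shot 1→Shot 2 = (-114, 163, 128), Shot 1→Shot 3 = (-229, 139, 58).
Normal n = (Shot 1→Shot 2) × (Shot 1→Shot 3) = (-8338, -22700, 21481).
So ∂z/∂x = −n_x/n_z = 0.38816 and ∂z/∂y = −n_y/n_z = 1.05675.
Unit vector along 065° is (sin 65°, cos 65°) = (0.9063, 0.4226).
Slope in that direction = a·(0.9063) + b·(0.4226) = 0.79839.
Apparent dip = arctan|0.79839| = 38.60° (true dip is 48.4°, so apparent ≤ true as expected).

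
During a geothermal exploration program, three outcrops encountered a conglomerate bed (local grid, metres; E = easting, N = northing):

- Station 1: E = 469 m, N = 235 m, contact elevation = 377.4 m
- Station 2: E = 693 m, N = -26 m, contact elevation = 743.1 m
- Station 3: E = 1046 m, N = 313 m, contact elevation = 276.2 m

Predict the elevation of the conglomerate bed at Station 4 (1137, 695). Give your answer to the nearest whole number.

-254 m

Two edge vectors: Station 1→Station 2 = (224, -261, 365.7), Station 1→Station 3 = (577, 78, -101.2).
Normal n = (Station 1→Station 2) × (Station 1→Station 3) = (-2111.4, 233677.7, 168069).
So ∂z/∂E = −n_x/n_z = 0.01256 and ∂z/∂N = −n_y/n_z = −1.39037.
Intercept c from Station 1: 377.4 − 5.89 + 326.74 = 698.24.
At (1137, 695): z = 14.3 − 966.3 + 698.24 = -253.8 m.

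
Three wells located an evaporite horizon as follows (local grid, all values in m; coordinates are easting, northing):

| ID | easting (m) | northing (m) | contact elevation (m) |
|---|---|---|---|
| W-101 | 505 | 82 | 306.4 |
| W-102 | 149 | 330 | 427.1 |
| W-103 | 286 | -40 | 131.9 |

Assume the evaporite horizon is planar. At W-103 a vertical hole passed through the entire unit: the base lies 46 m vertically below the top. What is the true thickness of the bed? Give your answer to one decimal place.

Let the plane be z = a·easting + b·northing + c.
W-102−W-101: −356a + 248b = 120.7;  W-103−W-101: −219a − 122b = −174.5.
Solving gives a = 0.29210, b = 0.90599.
|∇z| = √(a²+b²) = 0.95191, so dip δ = arctan(0.95191) = 43.59°.
True thickness = vertical thickness × cos δ = 46 × cos 43.59° = 33.3 m.

33.3 m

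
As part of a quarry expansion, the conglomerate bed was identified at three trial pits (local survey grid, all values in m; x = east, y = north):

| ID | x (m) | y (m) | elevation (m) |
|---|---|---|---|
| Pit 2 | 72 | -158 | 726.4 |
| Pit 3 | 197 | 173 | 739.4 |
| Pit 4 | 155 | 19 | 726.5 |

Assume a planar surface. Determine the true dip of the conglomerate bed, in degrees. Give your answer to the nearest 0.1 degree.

Let the plane be z = a·x + b·y + c.
Pit 3−Pit 2: 125a + 331b = 13;  Pit 4−Pit 2: 83a + 177b = 0.1.
Solving gives a = −0.42407, b = 0.19942.
Gradient magnitude |∇z| = √(a² + b²) = √(0.17983 + 0.03977) = 0.46861.
True dip = arctan(0.46861) = 25.1°, dipping toward ESE (azimuth ≈ 115°).

25.1°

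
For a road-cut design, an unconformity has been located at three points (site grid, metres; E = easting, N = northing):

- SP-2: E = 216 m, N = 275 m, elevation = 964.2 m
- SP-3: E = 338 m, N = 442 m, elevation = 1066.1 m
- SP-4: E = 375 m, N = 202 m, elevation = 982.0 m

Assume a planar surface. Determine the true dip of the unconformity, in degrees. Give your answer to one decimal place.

26.2°

Two edge vectors: SP-2→SP-3 = (122, 167, 101.9), SP-2→SP-4 = (159, -73, 17.8).
Normal n = (SP-2→SP-3) × (SP-2→SP-4) = (10411.3, 14030.5, -35459).
So ∂z/∂E = −n_x/n_z = 0.29362 and ∂z/∂N = −n_y/n_z = 0.39568.
Gradient magnitude |∇z| = √(a² + b²) = √(0.08621 + 0.15656) = 0.49272.
True dip = arctan(0.49272) = 26.2°, dipping toward SW (azimuth ≈ 217°).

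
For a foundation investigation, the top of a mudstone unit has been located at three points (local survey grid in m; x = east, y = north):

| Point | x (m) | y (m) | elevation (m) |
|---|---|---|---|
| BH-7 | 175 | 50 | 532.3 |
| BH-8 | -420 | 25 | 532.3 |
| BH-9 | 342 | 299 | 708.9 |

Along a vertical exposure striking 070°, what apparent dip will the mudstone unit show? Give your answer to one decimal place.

12.5°

Two edge vectors: BH-7→BH-8 = (-595, -25, 0), BH-7→BH-9 = (167, 249, 176.6).
Normal n = (BH-7→BH-8) × (BH-7→BH-9) = (-4415, 105077, -143980).
So ∂z/∂x = −n_x/n_z = −0.03066 and ∂z/∂y = −n_y/n_z = 0.72980.
Unit vector along 070° is (sin 70°, cos 70°) = (0.9397, 0.3420).
Slope in that direction = a·(0.9397) + b·(0.3420) = 0.22079.
Apparent dip = arctan|0.22079| = 12.5° (true dip is 36.1°, so apparent ≤ true as expected).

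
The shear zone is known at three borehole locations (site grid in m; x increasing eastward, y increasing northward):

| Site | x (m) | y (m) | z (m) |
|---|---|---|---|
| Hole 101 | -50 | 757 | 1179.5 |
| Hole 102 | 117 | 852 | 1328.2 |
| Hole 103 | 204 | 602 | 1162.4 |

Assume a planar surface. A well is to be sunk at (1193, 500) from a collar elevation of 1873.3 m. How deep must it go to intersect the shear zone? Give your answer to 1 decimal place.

370.1 m

Let the plane be z = a·x + b·y + c.
Hole 102−Hole 101: 167a + 95b = 148.7;  Hole 103−Hole 101: 254a − 155b = −17.1.
Solving gives a = 0.428351, b = 0.812266.
Then c = 1179.5 − a·-50 − b·757 = 586.03.
At (1193, 500): z_contact = 511.02 + 406.13 + 586.03 = 1503.19 m.
Depth below ground = 1873.3 − 1503.19 = 370.1 m.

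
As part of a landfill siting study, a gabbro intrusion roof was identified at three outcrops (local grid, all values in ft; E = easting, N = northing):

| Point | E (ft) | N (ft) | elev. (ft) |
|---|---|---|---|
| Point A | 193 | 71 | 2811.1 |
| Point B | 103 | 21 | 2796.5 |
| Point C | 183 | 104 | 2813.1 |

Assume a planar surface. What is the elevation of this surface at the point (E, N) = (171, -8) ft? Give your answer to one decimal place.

Let the plane be z = a·E + b·N + c.
Point B−Point A: −90a − 50b = −14.6;  Point C−Point A: −10a + 33b = 2.
Solving gives a = 0.11003, b = 0.09395.
Then c = 2811.1 − a·193 − b·71 = 2783.19.
At (171, -8): z = 18.8 − 0.8 + 2783.19 = 2801.3 ft.

2801.3 ft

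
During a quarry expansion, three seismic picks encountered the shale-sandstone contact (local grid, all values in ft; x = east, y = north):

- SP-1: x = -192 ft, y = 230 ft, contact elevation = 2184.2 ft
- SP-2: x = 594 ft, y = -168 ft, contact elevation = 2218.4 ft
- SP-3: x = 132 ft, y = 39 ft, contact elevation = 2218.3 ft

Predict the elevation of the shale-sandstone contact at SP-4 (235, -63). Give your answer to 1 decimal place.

2259.8 ft

Two edge vectors: SP-1→SP-2 = (786, -398, 34.2), SP-1→SP-3 = (324, -191, 34.1).
Normal n = (SP-1→SP-2) × (SP-1→SP-3) = (-7039.6, -15721.8, -21174).
So ∂z/∂x = −n_x/n_z = −0.33246 and ∂z/∂y = −n_y/n_z = −0.74250.
Intercept c from SP-1: 2184.2 − 63.83 + 170.78 = 2291.14.
At (235, -63): z = −78.1 + 46.8 + 2291.14 = 2259.8 ft.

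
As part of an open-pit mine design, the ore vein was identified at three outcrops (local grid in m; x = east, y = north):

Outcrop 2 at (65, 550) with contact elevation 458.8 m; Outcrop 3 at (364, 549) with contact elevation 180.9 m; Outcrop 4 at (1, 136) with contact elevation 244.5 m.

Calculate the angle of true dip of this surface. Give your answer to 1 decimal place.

Let the plane be z = a·x + b·y + c.
Outcrop 3−Outcrop 2: 299a − 1b = −277.9;  Outcrop 4−Outcrop 2: −64a − 414b = −214.3.
Solving gives a = −0.92722, b = 0.66097.
Gradient magnitude |∇z| = √(a² + b²) = √(0.85974 + 0.43688) = 1.13869.
True dip = arctan(1.13869) = 48.7°, dipping toward SE (azimuth ≈ 125°).

48.7°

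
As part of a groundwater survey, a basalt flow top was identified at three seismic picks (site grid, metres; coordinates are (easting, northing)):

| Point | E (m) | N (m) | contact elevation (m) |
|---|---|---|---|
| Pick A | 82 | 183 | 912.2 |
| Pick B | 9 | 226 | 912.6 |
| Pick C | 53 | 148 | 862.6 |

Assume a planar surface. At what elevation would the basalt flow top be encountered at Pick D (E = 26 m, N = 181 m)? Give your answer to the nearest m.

879 m

Let the plane be z = a·E + b·N + c.
Pick B−Pick A: −73a + 43b = 0.4;  Pick C−Pick A: −29a − 35b = −49.6.
Solving gives a = 0.55729, b = 0.95539.
Then c = 912.2 − a·82 − b·183 = 691.67.
At (26, 181): z = 14.5 + 172.9 + 691.67 = 879.1 m.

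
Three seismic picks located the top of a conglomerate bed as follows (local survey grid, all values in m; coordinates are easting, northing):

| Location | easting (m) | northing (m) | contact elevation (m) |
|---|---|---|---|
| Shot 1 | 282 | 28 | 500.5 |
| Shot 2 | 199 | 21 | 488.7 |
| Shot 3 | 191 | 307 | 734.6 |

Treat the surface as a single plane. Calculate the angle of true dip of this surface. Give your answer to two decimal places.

Two edge vectors: Shot 1→Shot 2 = (-83, -7, -11.8), Shot 1→Shot 3 = (-91, 279, 234.1).
Normal n = (Shot 1→Shot 2) × (Shot 1→Shot 3) = (1653.5, 20504.1, -23794).
So ∂z/∂easting = −n_x/n_z = 0.06949 and ∂z/∂northing = −n_y/n_z = 0.86173.
Gradient magnitude |∇z| = √(a² + b²) = √(0.00483 + 0.74259) = 0.86453.
True dip = arctan(0.86453) = 40.84°, dipping toward S (azimuth ≈ 185°).

40.84°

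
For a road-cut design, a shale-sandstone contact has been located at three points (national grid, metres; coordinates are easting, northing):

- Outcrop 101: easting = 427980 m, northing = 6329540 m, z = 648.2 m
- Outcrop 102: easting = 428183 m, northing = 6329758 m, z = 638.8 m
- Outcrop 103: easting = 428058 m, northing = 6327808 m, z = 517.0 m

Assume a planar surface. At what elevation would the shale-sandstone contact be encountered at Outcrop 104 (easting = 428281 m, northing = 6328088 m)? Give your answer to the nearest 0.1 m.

509.5 m

Let the plane be z = a·easting + b·northing + c.
Outcrop 102−Outcrop 101: 203a + 218b = −9.4;  Outcrop 103−Outcrop 101: 78a − 1732b = −131.2.
Solving gives a = −0.121764514, b = 0.070266956.
Then c = 648.2 − a·427980 − b·6329540 = −391996.53.
At (428281, 6328088): z = −52149.4 + 444655.5 − 391996.53 = 509.5 m.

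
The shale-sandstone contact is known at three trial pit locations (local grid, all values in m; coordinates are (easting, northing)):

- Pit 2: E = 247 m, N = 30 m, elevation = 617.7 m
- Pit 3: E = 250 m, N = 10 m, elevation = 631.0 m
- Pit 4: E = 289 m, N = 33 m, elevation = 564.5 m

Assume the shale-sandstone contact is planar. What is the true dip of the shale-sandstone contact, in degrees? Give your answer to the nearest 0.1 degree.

Two edge vectors: Pit 2→Pit 3 = (3, -20, 13.3), Pit 2→Pit 4 = (42, 3, -53.2).
Normal n = (Pit 2→Pit 3) × (Pit 2→Pit 4) = (1024.1, 718.2, 849).
So ∂z/∂E = −n_x/n_z = −1.20624 and ∂z/∂N = −n_y/n_z = −0.84594.
Gradient magnitude |∇z| = √(a² + b²) = √(1.45502 + 0.71561) = 1.47331.
True dip = arctan(1.47331) = 55.8°, dipping toward NE (azimuth ≈ 055°).

55.8°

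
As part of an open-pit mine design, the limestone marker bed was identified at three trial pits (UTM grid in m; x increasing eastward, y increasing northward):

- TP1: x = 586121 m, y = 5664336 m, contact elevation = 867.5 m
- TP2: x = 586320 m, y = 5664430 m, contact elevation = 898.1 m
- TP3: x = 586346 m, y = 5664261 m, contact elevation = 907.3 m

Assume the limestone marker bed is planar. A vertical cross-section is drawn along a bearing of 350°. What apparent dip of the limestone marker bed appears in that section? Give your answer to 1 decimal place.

Two edge vectors: TP1→TP2 = (199, 94, 30.6), TP1→TP3 = (225, -75, 39.8).
Normal n = (TP1→TP2) × (TP1→TP3) = (6036.2, -1035.2, -36075).
So ∂z/∂x = −n_x/n_z = 0.16732 and ∂z/∂y = −n_y/n_z = −0.02870.
Unit vector along 350° is (sin 350°, cos 350°) = (-0.1736, 0.9848).
Slope in that direction = a·(-0.1736) + b·(0.9848) = −0.05732.
Apparent dip = arctan|0.05732| = 3.3° (true dip is 9.6°, so apparent ≤ true as expected).

3.3°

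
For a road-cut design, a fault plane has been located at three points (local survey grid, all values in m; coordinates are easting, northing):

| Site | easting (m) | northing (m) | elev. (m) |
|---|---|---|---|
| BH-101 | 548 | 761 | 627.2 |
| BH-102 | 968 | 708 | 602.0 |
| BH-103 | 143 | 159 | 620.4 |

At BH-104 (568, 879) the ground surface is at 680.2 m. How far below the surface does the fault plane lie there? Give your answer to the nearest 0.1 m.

Two edge vectors: BH-101→BH-102 = (420, -53, -25.2), BH-101→BH-103 = (-405, -602, -6.8).
Normal n = (BH-101→BH-102) × (BH-101→BH-103) = (-14810, 13062, -274305).
So ∂z/∂easting = −n_x/n_z = −0.05399 and ∂z/∂northing = −n_y/n_z = 0.04762.
Intercept c from BH-101: 627.2 + 29.59 − 36.24 = 620.55.
At (568, 879): z_contact = −30.67 + 41.86 + 620.55 = 631.74 m.
Depth below ground = 680.2 − 631.74 = 48.5 m.

48.5 m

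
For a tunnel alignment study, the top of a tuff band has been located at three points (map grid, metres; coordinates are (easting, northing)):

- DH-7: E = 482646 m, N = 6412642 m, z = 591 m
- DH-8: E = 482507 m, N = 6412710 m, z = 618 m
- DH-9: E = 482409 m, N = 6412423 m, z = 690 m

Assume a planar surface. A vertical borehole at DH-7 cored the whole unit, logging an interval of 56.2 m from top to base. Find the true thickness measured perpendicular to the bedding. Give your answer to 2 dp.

Two edge vectors: DH-7→DH-8 = (-139, 68, 27), DH-7→DH-9 = (-237, -219, 99).
Normal n = (DH-7→DH-8) × (DH-7→DH-9) = (12645, 7362, 46557).
So ∂z/∂E = −n_x/n_z = −0.27160 and ∂z/∂N = −n_y/n_z = −0.15813.
|∇z| = √(a²+b²) = 0.31428, so dip δ = arctan(0.31428) = 17.45°.
True thickness = vertical thickness × cos δ = 56.2 × cos 17.45° = 53.61 m.

53.61 m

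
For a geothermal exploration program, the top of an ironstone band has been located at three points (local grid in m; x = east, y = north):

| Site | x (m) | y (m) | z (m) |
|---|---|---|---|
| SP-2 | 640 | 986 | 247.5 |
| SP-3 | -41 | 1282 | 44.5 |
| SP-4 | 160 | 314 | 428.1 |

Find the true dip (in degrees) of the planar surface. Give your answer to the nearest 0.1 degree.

Two edge vectors: SP-2→SP-3 = (-681, 296, -203), SP-2→SP-4 = (-480, -672, 180.6).
Normal n = (SP-2→SP-3) × (SP-2→SP-4) = (-82958.4, 220428.6, 599712).
So ∂z/∂x = −n_x/n_z = 0.13833 and ∂z/∂y = −n_y/n_z = −0.36756.
Gradient magnitude |∇z| = √(a² + b²) = √(0.01914 + 0.13510) = 0.39273.
True dip = arctan(0.39273) = 21.4°, dipping toward NNW (azimuth ≈ 339°).

21.4°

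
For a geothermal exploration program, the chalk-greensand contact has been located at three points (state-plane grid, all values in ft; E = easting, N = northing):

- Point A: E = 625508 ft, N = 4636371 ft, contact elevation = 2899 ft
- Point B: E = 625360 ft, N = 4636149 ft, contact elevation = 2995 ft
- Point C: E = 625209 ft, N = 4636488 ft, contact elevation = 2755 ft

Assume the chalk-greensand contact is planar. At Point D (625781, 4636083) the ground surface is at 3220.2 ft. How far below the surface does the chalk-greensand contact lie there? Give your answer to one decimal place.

81.5 ft

Two edge vectors: Point A→Point B = (-148, -222, 96), Point A→Point C = (-299, 117, -144).
Normal n = (Point A→Point B) × (Point A→Point C) = (20736, -50016, -83694).
So ∂z/∂E = −n_x/n_z = 0.247759696 and ∂z/∂N = −n_y/n_z = −0.597605563.
Intercept c from Point A: 2899 − 154975.67 + 2770721.10 = 2618644.43.
At (625781, 4636083): z_contact = 155043.31 − 2770548.99 + 2618644.43 = 3138.75 ft.
Depth below ground = 3220.2 − 3138.75 = 81.5 ft.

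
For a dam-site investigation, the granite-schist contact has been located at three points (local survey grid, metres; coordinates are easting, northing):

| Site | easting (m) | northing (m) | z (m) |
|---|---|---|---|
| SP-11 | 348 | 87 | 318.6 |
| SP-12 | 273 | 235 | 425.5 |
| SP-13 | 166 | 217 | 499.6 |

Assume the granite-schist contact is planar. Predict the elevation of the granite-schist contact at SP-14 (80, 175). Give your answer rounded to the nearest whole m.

Two edge vectors: SP-11→SP-12 = (-75, 148, 106.9), SP-11→SP-13 = (-182, 130, 181).
Normal n = (SP-11→SP-12) × (SP-11→SP-13) = (12891, -5880.8, 17186).
So ∂z/∂easting = −n_x/n_z = −0.75009 and ∂z/∂northing = −n_y/n_z = 0.34219.
Intercept c from SP-11: 318.6 + 261.03 − 29.77 = 549.86.
At (80, 175): z = −60.0 + 59.9 + 549.86 = 549.7 m.

550 m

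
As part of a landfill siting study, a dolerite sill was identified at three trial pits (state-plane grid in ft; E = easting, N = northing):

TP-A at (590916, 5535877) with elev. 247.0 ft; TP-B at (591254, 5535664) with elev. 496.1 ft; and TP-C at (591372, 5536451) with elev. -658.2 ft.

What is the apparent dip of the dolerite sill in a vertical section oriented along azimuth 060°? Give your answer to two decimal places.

Two edge vectors: TP-A→TP-B = (338, -213, 249.1), TP-A→TP-C = (456, 574, -905.2).
Normal n = (TP-A→TP-B) × (TP-A→TP-C) = (49824.2, 419547.2, 291140).
So ∂z/∂E = −n_x/n_z = −0.17113 and ∂z/∂N = −n_y/n_z = −1.44105.
Unit vector along 060° is (sin 60°, cos 60°) = (0.8660, 0.5000).
Slope in that direction = a·(0.8660) + b·(0.5000) = −0.86873.
Apparent dip = arctan|0.86873| = 40.98° (true dip is 55.4°, so apparent ≤ true as expected).

40.98°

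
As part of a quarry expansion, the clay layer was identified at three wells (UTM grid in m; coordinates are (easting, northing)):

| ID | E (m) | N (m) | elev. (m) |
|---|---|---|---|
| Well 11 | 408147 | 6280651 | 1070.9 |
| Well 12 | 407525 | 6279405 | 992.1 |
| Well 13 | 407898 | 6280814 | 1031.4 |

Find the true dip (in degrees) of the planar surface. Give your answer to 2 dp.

8.60°

Two edge vectors: Well 11→Well 12 = (-622, -1246, -78.8), Well 11→Well 13 = (-249, 163, -39.5).
Normal n = (Well 11→Well 12) × (Well 11→Well 13) = (62061.4, -4947.8, -411640).
So ∂z/∂E = −n_x/n_z = 0.15077 and ∂z/∂N = −n_y/n_z = −0.01202.
Gradient magnitude |∇z| = √(a² + b²) = √(0.02273 + 0.00014) = 0.15124.
True dip = arctan(0.15124) = 8.60°, dipping toward W (azimuth ≈ 275°).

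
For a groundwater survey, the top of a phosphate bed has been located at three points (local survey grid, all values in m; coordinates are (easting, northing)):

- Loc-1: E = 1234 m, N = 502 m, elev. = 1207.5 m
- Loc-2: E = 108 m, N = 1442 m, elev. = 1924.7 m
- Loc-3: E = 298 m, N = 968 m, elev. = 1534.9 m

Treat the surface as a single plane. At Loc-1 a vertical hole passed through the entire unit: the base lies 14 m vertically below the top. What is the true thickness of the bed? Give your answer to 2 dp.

10.64 m

Two edge vectors: Loc-1→Loc-2 = (-1126, 940, 717.2), Loc-1→Loc-3 = (-936, 466, 327.4).
Normal n = (Loc-1→Loc-2) × (Loc-1→Loc-3) = (-26459.2, -302646.8, 355124).
So ∂z/∂E = −n_x/n_z = 0.07451 and ∂z/∂N = −n_y/n_z = 0.85223.
|∇z| = √(a²+b²) = 0.85548, so dip δ = arctan(0.85548) = 40.55°.
True thickness = vertical thickness × cos δ = 14 × cos 40.55° = 10.64 m.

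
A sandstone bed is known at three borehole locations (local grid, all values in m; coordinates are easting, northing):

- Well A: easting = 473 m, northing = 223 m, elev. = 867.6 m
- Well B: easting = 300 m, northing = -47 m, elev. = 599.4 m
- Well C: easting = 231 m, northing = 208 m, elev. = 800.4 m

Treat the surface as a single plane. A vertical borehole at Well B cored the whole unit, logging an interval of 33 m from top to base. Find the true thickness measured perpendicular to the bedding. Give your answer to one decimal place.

24.8 m

Let the plane be z = a·easting + b·northing + c.
Well B−Well A: −173a − 270b = −268.2;  Well C−Well A: −242a − 15b = −67.2.
Solving gives a = 0.22505, b = 0.84913.
|∇z| = √(a²+b²) = 0.87845, so dip δ = arctan(0.87845) = 41.30°.
True thickness = vertical thickness × cos δ = 33 × cos 41.30° = 24.8 m.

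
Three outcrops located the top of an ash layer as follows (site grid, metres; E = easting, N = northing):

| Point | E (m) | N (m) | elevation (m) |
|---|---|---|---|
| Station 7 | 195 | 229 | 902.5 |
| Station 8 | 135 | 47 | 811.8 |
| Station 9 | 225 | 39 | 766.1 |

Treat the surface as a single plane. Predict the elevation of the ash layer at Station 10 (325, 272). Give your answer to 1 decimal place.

871.8 m

Let the plane be z = a·E + b·N + c.
Station 8−Station 7: −60a − 182b = −90.7;  Station 9−Station 7: 30a − 190b = −136.4.
Solving gives a = −0.45028, b = 0.64680.
Then c = 902.5 − a·195 − b·229 = 842.19.
At (325, 272): z = −146.3 + 175.9 + 842.19 = 871.8 m.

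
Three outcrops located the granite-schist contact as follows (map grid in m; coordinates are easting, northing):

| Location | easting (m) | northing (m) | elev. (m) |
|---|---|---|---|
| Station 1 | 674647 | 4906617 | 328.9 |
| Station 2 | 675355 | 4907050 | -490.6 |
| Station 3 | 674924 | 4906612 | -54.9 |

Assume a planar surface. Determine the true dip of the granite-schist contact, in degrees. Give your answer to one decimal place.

Let the plane be z = a·easting + b·northing + c.
Station 2−Station 1: 708a + 433b = −819.5;  Station 3−Station 1: 277a − 5b = −383.8.
Solving gives a = −1.37902, b = 0.36223.
Gradient magnitude |∇z| = √(a² + b²) = √(1.90170 + 0.13121) = 1.42580.
True dip = arctan(1.42580) = 55.0°, dipping toward ESE (azimuth ≈ 105°).

55.0°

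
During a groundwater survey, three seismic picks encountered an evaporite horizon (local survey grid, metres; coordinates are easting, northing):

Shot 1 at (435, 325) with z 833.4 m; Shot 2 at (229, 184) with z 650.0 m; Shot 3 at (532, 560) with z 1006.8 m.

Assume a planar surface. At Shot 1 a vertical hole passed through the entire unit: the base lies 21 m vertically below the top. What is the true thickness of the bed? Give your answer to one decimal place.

Two edge vectors: Shot 1→Shot 2 = (-206, -141, -183.4), Shot 1→Shot 3 = (97, 235, 173.4).
Normal n = (Shot 1→Shot 2) × (Shot 1→Shot 3) = (18649.6, 17930.6, -34733).
So ∂z/∂easting = −n_x/n_z = 0.53694 and ∂z/∂northing = −n_y/n_z = 0.51624.
|∇z| = √(a²+b²) = 0.74486, so dip δ = arctan(0.74486) = 36.68°.
True thickness = vertical thickness × cos δ = 21 × cos 36.68° = 16.8 m.

16.8 m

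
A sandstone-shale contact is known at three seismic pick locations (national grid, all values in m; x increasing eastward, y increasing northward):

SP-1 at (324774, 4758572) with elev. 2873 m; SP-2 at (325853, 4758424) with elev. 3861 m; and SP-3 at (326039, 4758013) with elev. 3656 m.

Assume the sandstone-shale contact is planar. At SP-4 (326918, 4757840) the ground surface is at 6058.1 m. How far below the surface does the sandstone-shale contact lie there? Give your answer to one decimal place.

Let the plane be z = a·x + b·y + c.
SP-2−SP-1: 1079a − 148b = 988;  SP-3−SP-1: 1265a − 559b = 783.
Solving gives a = 1.049206498, b = 0.973606834.
Then c = 2873 − a·324774 − b·4758572 = −4970860.21.
At (326918, 4757840): z_contact = 343004.49 + 4632265.54 − 4970860.21 = 4409.82 m.
Depth below ground = 6058.1 − 4409.82 = 1648.3 m.

1648.3 m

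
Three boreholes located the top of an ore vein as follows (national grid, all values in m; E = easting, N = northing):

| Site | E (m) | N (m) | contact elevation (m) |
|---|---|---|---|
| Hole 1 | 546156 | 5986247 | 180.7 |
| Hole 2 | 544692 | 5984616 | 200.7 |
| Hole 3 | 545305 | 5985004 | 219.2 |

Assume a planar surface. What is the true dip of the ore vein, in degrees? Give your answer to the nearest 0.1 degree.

Let the plane be z = a·E + b·N + c.
Hole 2−Hole 1: −1464a − 1631b = 20;  Hole 3−Hole 1: −851a − 1243b = 38.5.
Solving gives a = 0.08786, b = −0.09112.
Gradient magnitude |∇z| = √(a² + b²) = √(0.00772 + 0.00830) = 0.12658.
True dip = arctan(0.12658) = 7.2°, dipping toward NW (azimuth ≈ 316°).

7.2°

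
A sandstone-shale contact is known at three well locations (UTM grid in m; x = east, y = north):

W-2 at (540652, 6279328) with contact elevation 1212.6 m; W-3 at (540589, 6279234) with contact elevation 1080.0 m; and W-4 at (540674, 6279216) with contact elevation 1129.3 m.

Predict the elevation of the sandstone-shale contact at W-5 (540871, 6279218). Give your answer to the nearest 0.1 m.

Let the plane be z = a·x + b·y + c.
W-3−W-2: −63a − 94b = −132.6;  W-4−W-2: 22a − 112b = −83.3.
Solving gives a = 0.769508987, b = 0.894903551.
Then c = 1212.6 − a·540652 − b·6279328 = −6034216.90.
At (540871, 6279218): z = 416205.1 + 5619294.5 − 6034216.90 = 1282.7 m.

1282.7 m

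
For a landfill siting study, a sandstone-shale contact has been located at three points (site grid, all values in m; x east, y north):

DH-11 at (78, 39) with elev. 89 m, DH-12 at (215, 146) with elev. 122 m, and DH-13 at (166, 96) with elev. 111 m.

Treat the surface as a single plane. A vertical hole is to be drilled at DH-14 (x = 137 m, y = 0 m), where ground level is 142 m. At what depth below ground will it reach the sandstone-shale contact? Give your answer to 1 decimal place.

Let the plane be z = a·x + b·y + c.
DH-12−DH-11: 137a + 107b = 33;  DH-13−DH-11: 88a + 57b = 22.
Solving gives a = 0.29434, b = −0.06845.
Then c = 89 − a·78 − b·39 = 68.71.
At (137, 0): z_contact = 40.32 + 0.00 + 68.71 = 109.04 m.
Depth below ground = 142 − 109.04 = 33.0 m.

33.0 m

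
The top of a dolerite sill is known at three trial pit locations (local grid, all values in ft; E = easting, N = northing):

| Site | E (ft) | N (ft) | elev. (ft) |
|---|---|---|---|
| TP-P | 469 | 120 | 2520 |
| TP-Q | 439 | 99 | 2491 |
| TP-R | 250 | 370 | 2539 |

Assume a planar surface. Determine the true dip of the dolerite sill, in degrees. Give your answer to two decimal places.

Two edge vectors: TP-P→TP-Q = (-30, -21, -29), TP-P→TP-R = (-219, 250, 19).
Normal n = (TP-P→TP-Q) × (TP-P→TP-R) = (6851, 6921, -12099).
So ∂z/∂E = −n_x/n_z = 0.56625 and ∂z/∂N = −n_y/n_z = 0.57203.
Gradient magnitude |∇z| = √(a² + b²) = √(0.32063 + 0.32722) = 0.80489.
True dip = arctan(0.80489) = 38.83°, dipping toward SW (azimuth ≈ 225°).

38.83°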